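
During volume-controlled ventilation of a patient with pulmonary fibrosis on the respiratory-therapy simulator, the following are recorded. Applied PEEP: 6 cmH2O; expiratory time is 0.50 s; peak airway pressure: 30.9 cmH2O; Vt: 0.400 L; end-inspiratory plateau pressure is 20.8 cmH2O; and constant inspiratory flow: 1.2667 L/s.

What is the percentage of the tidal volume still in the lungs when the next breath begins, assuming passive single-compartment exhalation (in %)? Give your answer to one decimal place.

R = (PIP − Pplat)/V̇ = (30.9 − 20.8) / 1.2667 = 10.1/1.2667 = 7.973 cmH2O·s/L.
C = Vt/(Pplat − PEEP) = 400.0 / (20.8 − 6) = 400.0/14.8 = 27.027 mL/cmH2O.
τ = R × C = 7.973 × 0.02703 L/cmH2O = 0.2155 s.
Fraction remaining at end-expiration = e^(−Te/τ) = e^(−0.50/0.2155) = 0.09826 → 9.826%.

9.8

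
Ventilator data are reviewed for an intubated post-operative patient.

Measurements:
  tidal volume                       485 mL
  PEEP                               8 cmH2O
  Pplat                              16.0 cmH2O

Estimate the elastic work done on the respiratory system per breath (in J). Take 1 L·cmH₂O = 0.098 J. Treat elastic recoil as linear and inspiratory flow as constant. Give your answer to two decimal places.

0.19

Elastic work ≈ ½ × (Pplat − PEEP) × Vt = 0.5 × (16.0 − 8) × 0.485 L = 0.5 × 8.0 × 0.485 = 1.94 L·cmH2O.
× 0.098 J/(L·cmH2O) → 0.1901 J.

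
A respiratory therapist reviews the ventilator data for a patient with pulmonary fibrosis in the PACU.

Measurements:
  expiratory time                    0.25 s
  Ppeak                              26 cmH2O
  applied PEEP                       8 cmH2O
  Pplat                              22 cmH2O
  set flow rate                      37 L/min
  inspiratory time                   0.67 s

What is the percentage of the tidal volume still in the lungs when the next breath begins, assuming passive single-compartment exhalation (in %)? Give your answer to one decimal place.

Flow: 37 L/min ÷ 60 = 0.6167 L/s.
Vt = flow × Ti = 0.6167 L/s × 0.67 s × 1000 mL/L = 413.19 mL.
R = (PIP − Pplat)/V̇ = (26 − 22) / 0.6167 = 4.0/0.6167 = 6.486 cmH2O·s/L.
C = Vt/(Pplat − PEEP) = 413.19 / (22 − 8) = 413.19/14.0 = 29.514 mL/cmH2O.
τ = R × C = 6.486 × 0.02951 L/cmH2O = 0.1914 s.
Fraction remaining at end-expiration = e^(−Te/τ) = e^(−0.25/0.1914) = 0.2709 → 27.09%.

27.1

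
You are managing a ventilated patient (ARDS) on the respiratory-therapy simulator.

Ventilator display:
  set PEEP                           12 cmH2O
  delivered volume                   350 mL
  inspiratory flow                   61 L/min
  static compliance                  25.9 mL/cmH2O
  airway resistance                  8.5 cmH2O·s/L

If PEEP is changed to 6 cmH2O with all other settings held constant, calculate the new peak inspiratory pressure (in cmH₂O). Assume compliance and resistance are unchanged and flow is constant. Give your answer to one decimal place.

Flow: 61 L/min ÷ 60 = 1.0167 L/s.
PIP = Vt/C + R·V̇ + PEEP (constant-flow equation of motion).
Only the baseline term changes: ΔPIP = ΔPEEP = 6 − 12 = -6.0 cmH2O.
Original PIP = 350/25.9 + 8.5×1.0167 + 12 = 34.155 cmH2O; new PIP = 34.155 + (-6.0) = 28.155 cmH2O.

28.2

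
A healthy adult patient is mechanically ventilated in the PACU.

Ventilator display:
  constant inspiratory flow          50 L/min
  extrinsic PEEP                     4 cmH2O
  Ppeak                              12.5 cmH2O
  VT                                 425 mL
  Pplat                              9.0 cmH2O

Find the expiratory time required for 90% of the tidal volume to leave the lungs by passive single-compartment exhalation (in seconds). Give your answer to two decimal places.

0.82

Flow: 50 L/min ÷ 60 = 0.8333 L/s.
R = (PIP − Pplat)/V̇ = (12.5 − 9.0) / 0.8333 = 3.5/0.8333 = 4.2 cmH2O·s/L.
C = Vt/(Pplat − PEEP) = 425.0 / (9.0 − 4) = 425.0/5.0 = 85.0 mL/cmH2O.
τ = R × C = 4.2 × 0.085 L/cmH2O = 0.357 s.
t = −τ·ln(1 − 0.90) = −0.357·ln(0.1) = 0.822 s.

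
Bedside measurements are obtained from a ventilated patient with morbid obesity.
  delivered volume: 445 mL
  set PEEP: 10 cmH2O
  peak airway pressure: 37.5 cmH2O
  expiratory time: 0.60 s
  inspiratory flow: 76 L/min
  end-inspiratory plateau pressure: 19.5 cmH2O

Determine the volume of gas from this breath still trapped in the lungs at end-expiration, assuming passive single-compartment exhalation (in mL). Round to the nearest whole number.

Flow: 76 L/min ÷ 60 = 1.2667 L/s.
R = (PIP − Pplat)/V̇ = (37.5 − 19.5) / 1.2667 = 18.0/1.2667 = 14.21 cmH2O·s/L.
C = Vt/(Pplat − PEEP) = 445.0 / (19.5 − 10) = 445.0/9.5 = 46.842 mL/cmH2O.
τ = R × C = 14.21 × 0.04684 L/cmH2O = 0.6656 s.
Fraction remaining = e^(−Te/τ) = e^(−0.60/0.6656) = 0.406.
Trapped volume = 445.0 × 0.406 = 180.67 mL.

181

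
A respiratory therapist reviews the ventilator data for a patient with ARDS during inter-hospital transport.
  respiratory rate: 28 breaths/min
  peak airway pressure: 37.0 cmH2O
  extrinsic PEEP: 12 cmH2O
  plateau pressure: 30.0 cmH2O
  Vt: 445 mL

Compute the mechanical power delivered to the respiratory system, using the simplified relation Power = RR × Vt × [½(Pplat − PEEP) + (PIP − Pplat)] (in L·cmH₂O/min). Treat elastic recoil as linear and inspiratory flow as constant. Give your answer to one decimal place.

199.4

Per-breath work = Vt × [½(Pplat−PEEP) + (PIP−Pplat)] = 0.445 × [0.5×18.0 + 7.0] = 0.445 × 16.0 = 7.12 L·cmH2O.
Power = 28 × 7.12 = 199.36 L·cmH2O/min.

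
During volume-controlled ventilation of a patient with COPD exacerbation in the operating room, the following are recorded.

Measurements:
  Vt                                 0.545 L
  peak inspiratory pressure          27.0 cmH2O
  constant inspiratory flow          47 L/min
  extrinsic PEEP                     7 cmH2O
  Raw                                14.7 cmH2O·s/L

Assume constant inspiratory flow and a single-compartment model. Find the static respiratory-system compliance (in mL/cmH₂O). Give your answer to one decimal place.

Flow: 47 L/min ÷ 60 = 0.7833 L/s.
Equation of motion (constant flow): PIP = Vt/C + R·V̇ + PEEP.
Vt/C = PIP − R·V̇ − PEEP = 27.0 − 14.7×0.7833 − 7 = 27.0 − 11.515 − 7 = 8.485 cmH2O.
C = Vt / 8.485 = 545 / 8.485 = 64.231 mL/cmH2O.

64.2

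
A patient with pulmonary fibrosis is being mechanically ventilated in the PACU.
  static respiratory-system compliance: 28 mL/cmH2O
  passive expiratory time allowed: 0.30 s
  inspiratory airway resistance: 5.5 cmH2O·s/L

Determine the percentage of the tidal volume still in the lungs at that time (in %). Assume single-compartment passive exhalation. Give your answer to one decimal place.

14.3

τ = R × C = 5.5 × 28 mL/cmH2O = 5.5 × 0.028 L/cmH2O = 0.154 s.
Passive exhalation: V(t)/V₀ = e^(−t/τ) = e^(−0.30/0.154) = 0.1426.
Fraction remaining = 0.1426 → 14.26%.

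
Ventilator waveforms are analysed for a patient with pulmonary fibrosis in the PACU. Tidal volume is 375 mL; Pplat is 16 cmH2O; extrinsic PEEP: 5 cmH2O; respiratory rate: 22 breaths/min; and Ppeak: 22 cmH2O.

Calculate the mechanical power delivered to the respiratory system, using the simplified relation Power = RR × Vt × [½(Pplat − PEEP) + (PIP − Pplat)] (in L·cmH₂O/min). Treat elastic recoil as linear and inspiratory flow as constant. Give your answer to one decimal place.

Per-breath work = Vt × [½(Pplat−PEEP) + (PIP−Pplat)] = 0.375 × [0.5×11.0 + 6.0] = 0.375 × 11.5 = 4.313 L·cmH2O.
Power = 22 × 4.313 = 94.886 L·cmH2O/min.

94.9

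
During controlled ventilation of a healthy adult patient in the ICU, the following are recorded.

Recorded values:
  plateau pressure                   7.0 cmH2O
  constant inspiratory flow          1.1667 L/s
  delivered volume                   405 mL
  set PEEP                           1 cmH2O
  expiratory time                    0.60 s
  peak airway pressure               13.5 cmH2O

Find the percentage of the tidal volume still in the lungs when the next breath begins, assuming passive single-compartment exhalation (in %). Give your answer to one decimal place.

R = (PIP − Pplat)/V̇ = (13.5 − 7.0) / 1.1667 = 6.5/1.1667 = 5.571 cmH2O·s/L.
C = Vt/(Pplat − PEEP) = 405.0 / (7.0 − 1) = 405.0/6.0 = 67.5 mL/cmH2O.
τ = R × C = 5.571 × 0.0675 L/cmH2O = 0.376 s.
Fraction remaining at end-expiration = e^(−Te/τ) = e^(−0.60/0.376) = 0.2028 → 20.28%.

20.3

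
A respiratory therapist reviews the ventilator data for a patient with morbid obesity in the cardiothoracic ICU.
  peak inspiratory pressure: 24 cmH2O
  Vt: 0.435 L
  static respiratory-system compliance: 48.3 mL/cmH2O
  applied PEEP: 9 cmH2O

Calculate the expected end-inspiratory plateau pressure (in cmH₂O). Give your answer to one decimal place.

18.0

Pplat = PEEP + Vt / Cstat = 9 + 435 / 48.3 = 9 + 9.006 = 18.006 cmH2O.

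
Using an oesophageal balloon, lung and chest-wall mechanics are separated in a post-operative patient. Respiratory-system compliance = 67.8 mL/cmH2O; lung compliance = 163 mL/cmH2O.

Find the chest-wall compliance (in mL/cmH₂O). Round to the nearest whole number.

1/Ccw = 1/Crs − 1/CL.
1/Ccw = 1/67.8 − 1/163 = 0.008614.
Ccw = 116.09 mL/cmH2O.

116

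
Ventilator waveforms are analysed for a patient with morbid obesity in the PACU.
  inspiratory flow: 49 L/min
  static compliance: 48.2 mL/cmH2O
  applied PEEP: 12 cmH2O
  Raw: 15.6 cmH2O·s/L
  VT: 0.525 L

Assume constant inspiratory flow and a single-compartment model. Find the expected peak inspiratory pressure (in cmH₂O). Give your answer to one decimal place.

Flow: 49 L/min ÷ 60 = 0.8167 L/s.
Equation of motion (constant flow): PIP = Vt/C + R·V̇ + PEEP.
PIP = 525/48.2 + 15.6×0.8167 + 12 = 10.892 + 12.741 + 12 = 35.633 cmH2O.

35.6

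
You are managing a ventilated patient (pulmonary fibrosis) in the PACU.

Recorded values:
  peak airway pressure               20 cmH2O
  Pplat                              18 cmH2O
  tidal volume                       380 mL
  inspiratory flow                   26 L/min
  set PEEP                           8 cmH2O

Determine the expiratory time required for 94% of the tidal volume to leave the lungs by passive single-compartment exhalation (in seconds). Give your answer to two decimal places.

Flow: 26 L/min ÷ 60 = 0.4333 L/s.
R = (PIP − Pplat)/V̇ = (20 − 18) / 0.4333 = 2.0/0.4333 = 4.616 cmH2O·s/L.
C = Vt/(Pplat − PEEP) = 380.0 / (18 − 8) = 380.0/10.0 = 38.0 mL/cmH2O.
τ = R × C = 4.616 × 0.038 L/cmH2O = 0.1754 s.
t = −τ·ln(1 − 0.94) = −0.1754·ln(0.06) = 0.4935 s.

0.49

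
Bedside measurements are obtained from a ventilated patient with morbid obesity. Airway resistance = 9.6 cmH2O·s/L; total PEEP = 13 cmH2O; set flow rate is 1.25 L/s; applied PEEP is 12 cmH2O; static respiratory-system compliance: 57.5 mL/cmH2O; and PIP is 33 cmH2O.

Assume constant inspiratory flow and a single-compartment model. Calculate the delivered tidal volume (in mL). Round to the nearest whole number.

Total PEEP = 13 cmH2O (set 12 + intrinsic 1); this is the baseline alveolar pressure.
Equation of motion (constant flow): PIP = Vt/C + R·V̇ + PEEP.
Vt/C = PIP − R·V̇ − PEEP = 33 − 12.0 − 13 = 8.0 cmH2O.
Vt = C × 8.0 = 57.5 × 8.0 = 460.0 mL.

460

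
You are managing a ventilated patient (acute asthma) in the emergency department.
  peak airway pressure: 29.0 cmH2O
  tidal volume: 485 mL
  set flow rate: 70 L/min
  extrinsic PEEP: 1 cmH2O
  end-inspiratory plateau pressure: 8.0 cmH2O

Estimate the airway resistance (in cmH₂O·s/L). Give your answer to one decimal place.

Flow: 70 L/min ÷ 60 = 1.1667 L/s.
Raw = (PIP − Pplat) / flow = (29.0 − 8.0) / 1.1667 = 21.0 / 1.1667 = 17.999 cmH2O·s/L.

18.0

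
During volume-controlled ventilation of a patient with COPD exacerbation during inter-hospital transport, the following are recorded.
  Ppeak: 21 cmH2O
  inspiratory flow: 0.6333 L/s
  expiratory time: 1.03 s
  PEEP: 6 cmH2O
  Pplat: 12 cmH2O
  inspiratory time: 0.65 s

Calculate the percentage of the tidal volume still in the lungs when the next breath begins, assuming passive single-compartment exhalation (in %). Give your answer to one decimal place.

Vt = flow × Ti = 0.6333 L/s × 0.65 s × 1000 mL/L = 411.65 mL.
R = (PIP − Pplat)/V̇ = (21 − 12) / 0.6333 = 9.0/0.6333 = 14.211 cmH2O·s/L.
C = Vt/(Pplat − PEEP) = 411.65 / (12 − 6) = 411.65/6.0 = 68.608 mL/cmH2O.
τ = R × C = 14.211 × 0.06861 L/cmH2O = 0.975 s.
Fraction remaining at end-expiration = e^(−Te/τ) = e^(−1.03/0.975) = 0.3477 → 34.77%.

34.8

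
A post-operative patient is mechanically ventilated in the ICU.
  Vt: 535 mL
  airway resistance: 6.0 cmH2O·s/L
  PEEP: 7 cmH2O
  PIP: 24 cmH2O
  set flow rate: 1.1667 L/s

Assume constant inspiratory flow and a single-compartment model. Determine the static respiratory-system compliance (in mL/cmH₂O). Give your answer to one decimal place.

53.5

Equation of motion (constant flow): PIP = Vt/C + R·V̇ + PEEP.
Vt/C = PIP − R·V̇ − PEEP = 24 − 6.0×1.1667 − 7 = 24 − 7.0 − 7 = 10.0 cmH2O.
C = Vt / 10.0 = 535 / 10.0 = 53.5 mL/cmH2O.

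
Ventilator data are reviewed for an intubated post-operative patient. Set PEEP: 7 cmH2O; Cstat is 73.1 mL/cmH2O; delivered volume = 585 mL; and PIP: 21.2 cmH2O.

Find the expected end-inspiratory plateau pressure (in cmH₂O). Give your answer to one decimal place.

15.0

Pplat = PEEP + Vt / Cstat = 7 + 585 / 73.1 = 7 + 8.003 = 15.003 cmH2O.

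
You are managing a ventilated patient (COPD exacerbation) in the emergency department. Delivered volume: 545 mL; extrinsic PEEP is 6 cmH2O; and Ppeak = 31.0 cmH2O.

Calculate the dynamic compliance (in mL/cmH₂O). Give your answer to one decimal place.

Dynamic compliance = Vt / (PIP − PEEP) = 545 / (31.0 − 6) = 545 / 25.0 = 21.8 mL/cmH2O.

21.8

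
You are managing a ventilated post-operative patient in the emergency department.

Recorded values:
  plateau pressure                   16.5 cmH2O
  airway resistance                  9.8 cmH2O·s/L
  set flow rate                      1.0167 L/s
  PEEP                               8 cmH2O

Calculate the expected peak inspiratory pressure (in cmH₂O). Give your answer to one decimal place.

PIP = Pplat + Raw × flow = 16.5 + 9.8 × 1.0167 = 16.5 + 9.964 = 26.464 cmH2O.

26.5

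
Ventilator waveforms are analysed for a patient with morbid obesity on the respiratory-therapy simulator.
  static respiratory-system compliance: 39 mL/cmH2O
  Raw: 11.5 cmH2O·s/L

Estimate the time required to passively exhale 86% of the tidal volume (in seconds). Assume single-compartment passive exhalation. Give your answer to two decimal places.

τ = R × C = 11.5 × 39 mL/cmH2O = 11.5 × 0.039 L/cmH2O = 0.4485 s.
Exhaled fraction f = 1 − e^(−t/τ) → t = −τ·ln(1 − f) = −0.4485·ln(0.14) = 0.8818 s.

0.88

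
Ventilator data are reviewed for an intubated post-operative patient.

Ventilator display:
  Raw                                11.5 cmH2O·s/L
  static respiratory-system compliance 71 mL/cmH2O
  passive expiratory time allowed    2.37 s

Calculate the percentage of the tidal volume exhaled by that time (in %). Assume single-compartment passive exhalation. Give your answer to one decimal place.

94.5

τ = R × C = 11.5 × 71 mL/cmH2O = 11.5 × 0.071 L/cmH2O = 0.8165 s.
Passive exhalation: V(t)/V₀ = e^(−t/τ) = e^(−2.37/0.8165) = 0.05488.
Fraction exhaled = 1 − 0.05488 = 0.9451 → 94.51%.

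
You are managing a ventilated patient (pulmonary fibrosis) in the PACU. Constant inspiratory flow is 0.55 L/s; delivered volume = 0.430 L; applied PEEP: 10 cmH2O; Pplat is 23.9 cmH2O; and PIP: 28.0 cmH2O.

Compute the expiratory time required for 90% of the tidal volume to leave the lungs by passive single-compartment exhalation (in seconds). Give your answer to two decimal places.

R = (PIP − Pplat)/V̇ = (28.0 − 23.9) / 0.55 = 4.1/0.55 = 7.455 cmH2O·s/L.
C = Vt/(Pplat − PEEP) = 430.0 / (23.9 − 10) = 430.0/13.9 = 30.935 mL/cmH2O.
τ = R × C = 7.455 × 0.03094 L/cmH2O = 0.2307 s.
t = −τ·ln(1 − 0.90) = −0.2307·ln(0.1) = 0.5312 s.

0.53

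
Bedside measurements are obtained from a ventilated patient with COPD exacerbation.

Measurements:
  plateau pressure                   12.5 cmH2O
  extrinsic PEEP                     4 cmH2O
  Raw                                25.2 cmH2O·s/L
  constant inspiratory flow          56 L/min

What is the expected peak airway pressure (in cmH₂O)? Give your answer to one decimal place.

Flow: 56 L/min ÷ 60 = 0.9333 L/s.
PIP = Pplat + Raw × flow = 12.5 + 25.2 × 0.9333 = 12.5 + 23.519 = 36.019 cmH2O.

36.0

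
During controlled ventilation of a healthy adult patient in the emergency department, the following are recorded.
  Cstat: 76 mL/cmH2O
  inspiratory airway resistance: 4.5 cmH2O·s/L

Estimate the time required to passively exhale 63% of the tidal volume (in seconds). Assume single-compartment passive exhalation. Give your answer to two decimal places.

0.34

τ = R × C = 4.5 × 76 mL/cmH2O = 4.5 × 0.076 L/cmH2O = 0.342 s.
Exhaled fraction f = 1 − e^(−t/τ) → t = −τ·ln(1 − f) = −0.342·ln(0.37) = 0.34 s.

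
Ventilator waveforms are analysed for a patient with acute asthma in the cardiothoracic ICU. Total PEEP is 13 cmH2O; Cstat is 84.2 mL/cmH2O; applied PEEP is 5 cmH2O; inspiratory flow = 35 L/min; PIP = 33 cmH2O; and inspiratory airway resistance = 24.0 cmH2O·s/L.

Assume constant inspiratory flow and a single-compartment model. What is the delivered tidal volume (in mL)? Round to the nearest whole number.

505

Flow: 35 L/min ÷ 60 = 0.5833 L/s.
Total PEEP = 13 cmH2O (set 5 + intrinsic 8); this is the baseline alveolar pressure.
Equation of motion (constant flow): PIP = Vt/C + R·V̇ + PEEP.
Vt/C = PIP − R·V̇ − PEEP = 33 − 13.999 − 13 = 6.001 cmH2O.
Vt = C × 6.001 = 84.2 × 6.001 = 505.28 mL.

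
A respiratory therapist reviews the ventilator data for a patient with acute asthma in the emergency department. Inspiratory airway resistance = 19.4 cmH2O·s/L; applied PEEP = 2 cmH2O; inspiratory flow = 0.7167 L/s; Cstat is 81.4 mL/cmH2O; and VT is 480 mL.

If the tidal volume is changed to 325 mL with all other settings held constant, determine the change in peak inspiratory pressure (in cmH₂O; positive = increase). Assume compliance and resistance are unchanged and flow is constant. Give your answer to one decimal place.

-1.9

PIP = Vt/C + R·V̇ + PEEP (constant-flow equation of motion).
Only the elastic term changes: ΔPIP = ΔVt / C = (325 − 480) / 81.4 = -1.904 cmH2O.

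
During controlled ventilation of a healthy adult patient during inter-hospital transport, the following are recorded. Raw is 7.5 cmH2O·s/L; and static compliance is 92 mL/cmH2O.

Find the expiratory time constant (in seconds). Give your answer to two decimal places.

τ = R × C = 7.5 × 92 mL/cmH2O = 7.5 × 0.092 L/cmH2O = 0.69 s.

0.69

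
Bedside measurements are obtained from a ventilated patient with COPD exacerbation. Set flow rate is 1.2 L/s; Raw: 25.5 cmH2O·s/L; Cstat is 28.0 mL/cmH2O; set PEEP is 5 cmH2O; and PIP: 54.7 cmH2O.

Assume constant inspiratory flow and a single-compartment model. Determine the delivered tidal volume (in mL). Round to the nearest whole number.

535

Equation of motion (constant flow): PIP = Vt/C + R·V̇ + PEEP.
Vt/C = PIP − R·V̇ − PEEP = 54.7 − 30.6 − 5 = 19.1 cmH2O.
Vt = C × 19.1 = 28.0 × 19.1 = 534.8 mL.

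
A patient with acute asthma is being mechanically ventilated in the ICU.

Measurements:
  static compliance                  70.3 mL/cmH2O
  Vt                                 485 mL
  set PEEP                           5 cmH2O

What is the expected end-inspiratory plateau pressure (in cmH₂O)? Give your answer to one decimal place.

11.9

Pplat = PEEP + Vt / Cstat = 5 + 485 / 70.3 = 5 + 6.899 = 11.899 cmH2O.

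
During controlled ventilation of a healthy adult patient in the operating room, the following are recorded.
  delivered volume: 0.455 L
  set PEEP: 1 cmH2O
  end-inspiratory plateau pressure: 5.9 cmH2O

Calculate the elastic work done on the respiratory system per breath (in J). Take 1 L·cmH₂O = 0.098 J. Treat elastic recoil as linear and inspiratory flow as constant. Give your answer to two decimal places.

Elastic work ≈ ½ × (Pplat − PEEP) × Vt = 0.5 × (5.9 − 1) × 0.455 L = 0.5 × 4.9 × 0.455 = 1.115 L·cmH2O.
× 0.098 J/(L·cmH2O) → 0.1093 J.

0.11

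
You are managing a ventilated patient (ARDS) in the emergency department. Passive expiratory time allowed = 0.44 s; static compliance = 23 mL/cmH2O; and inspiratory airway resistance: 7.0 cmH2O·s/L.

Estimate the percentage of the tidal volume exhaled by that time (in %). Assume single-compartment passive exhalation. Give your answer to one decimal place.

93.5

τ = R × C = 7.0 × 23 mL/cmH2O = 7.0 × 0.023 L/cmH2O = 0.161 s.
Passive exhalation: V(t)/V₀ = e^(−t/τ) = e^(−0.44/0.161) = 0.06503.
Fraction exhaled = 1 − 0.06503 = 0.935 → 93.5%.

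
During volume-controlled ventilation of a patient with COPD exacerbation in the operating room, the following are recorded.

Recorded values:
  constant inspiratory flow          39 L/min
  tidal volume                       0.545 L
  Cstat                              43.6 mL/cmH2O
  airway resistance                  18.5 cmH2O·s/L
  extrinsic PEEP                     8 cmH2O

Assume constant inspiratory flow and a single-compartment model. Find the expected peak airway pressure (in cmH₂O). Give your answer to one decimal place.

Flow: 39 L/min ÷ 60 = 0.65 L/s.
Equation of motion (constant flow): PIP = Vt/C + R·V̇ + PEEP.
PIP = 545/43.6 + 18.5×0.65 + 8 = 12.5 + 12.025 + 8 = 32.525 cmH2O.

32.5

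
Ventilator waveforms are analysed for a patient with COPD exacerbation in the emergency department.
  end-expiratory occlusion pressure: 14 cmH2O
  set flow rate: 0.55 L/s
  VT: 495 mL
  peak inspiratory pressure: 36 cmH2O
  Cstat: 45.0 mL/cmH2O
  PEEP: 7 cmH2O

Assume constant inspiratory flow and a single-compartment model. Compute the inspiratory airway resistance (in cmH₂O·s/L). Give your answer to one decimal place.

Total PEEP = 14 cmH2O (set 7 + intrinsic 7); this is the baseline alveolar pressure.
Equation of motion (constant flow): PIP = Vt/C + R·V̇ + PEEP.
R·V̇ = PIP − Vt/C − PEEP = 36 − 495/45.0 − 14 = 36 − 11.0 − 14 = 11.0 cmH2O.
R = 11.0 / 0.55 = 20.0 cmH2O·s/L.

20.0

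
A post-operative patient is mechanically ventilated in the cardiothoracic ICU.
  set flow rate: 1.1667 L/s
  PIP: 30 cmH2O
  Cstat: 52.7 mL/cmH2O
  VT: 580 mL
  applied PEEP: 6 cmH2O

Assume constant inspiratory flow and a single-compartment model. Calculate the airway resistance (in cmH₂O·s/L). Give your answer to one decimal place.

11.1

Equation of motion (constant flow): PIP = Vt/C + R·V̇ + PEEP.
R·V̇ = PIP − Vt/C − PEEP = 30 − 580/52.7 − 6 = 30 − 11.006 − 6 = 12.994 cmH2O.
R = 12.994 / 1.1667 = 11.137 cmH2O·s/L.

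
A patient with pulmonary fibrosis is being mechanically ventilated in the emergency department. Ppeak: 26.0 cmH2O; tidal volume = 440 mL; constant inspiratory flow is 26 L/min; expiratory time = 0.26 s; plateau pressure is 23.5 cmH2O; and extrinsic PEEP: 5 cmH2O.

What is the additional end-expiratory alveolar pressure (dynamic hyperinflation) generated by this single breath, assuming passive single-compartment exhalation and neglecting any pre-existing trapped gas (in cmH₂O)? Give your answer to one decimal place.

2.8

Flow: 26 L/min ÷ 60 = 0.4333 L/s.
R = (PIP − Pplat)/V̇ = (26.0 − 23.5) / 0.4333 = 2.5/0.4333 = 5.77 cmH2O·s/L.
C = Vt/(Pplat − PEEP) = 440.0 / (23.5 − 5) = 440.0/18.5 = 23.784 mL/cmH2O.
τ = R × C = 5.77 × 0.02378 L/cmH2O = 0.1372 s.
Fraction remaining = e^(−Te/τ) = e^(−0.26/0.1372) = 0.1503; trapped volume = 440.0 × 0.1503 = 66.132 mL.
Additional alveolar pressure from trapping ≈ V_trapped / C = 66.132 / 23.784 = 2.781 cmH2O.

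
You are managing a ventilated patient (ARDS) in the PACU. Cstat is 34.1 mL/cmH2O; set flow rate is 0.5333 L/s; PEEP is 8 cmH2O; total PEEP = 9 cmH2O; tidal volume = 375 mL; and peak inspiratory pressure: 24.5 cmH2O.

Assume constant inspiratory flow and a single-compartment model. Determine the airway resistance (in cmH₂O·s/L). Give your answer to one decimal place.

8.4

Total PEEP = 9 cmH2O (set 8 + intrinsic 1); this is the baseline alveolar pressure.
Equation of motion (constant flow): PIP = Vt/C + R·V̇ + PEEP.
R·V̇ = PIP − Vt/C − PEEP = 24.5 − 375/34.1 − 9 = 24.5 − 10.997 − 9 = 4.503 cmH2O.
R = 4.503 / 0.5333 = 8.444 cmH2O·s/L.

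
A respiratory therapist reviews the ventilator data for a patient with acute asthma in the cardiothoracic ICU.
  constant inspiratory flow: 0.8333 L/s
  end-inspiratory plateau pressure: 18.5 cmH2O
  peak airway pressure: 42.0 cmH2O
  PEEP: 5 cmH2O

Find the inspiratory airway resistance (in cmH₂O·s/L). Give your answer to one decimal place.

28.2

Raw = (PIP − Pplat) / flow = (42.0 − 18.5) / 0.8333 = 23.5 / 0.8333 = 28.201 cmH2O·s/L.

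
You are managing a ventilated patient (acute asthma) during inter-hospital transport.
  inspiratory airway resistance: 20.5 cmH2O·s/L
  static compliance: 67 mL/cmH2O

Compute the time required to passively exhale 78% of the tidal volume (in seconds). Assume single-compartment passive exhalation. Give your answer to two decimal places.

2.08

τ = R × C = 20.5 × 67 mL/cmH2O = 20.5 × 0.067 L/cmH2O = 1.374 s.
Exhaled fraction f = 1 − e^(−t/τ) → t = −τ·ln(1 − f) = −1.374·ln(0.22) = 2.08 s.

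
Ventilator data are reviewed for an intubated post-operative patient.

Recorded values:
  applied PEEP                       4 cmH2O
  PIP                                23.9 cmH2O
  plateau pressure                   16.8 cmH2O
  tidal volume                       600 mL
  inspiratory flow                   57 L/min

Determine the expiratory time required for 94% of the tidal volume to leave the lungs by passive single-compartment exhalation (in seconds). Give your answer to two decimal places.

0.99

Flow: 57 L/min ÷ 60 = 0.95 L/s.
R = (PIP − Pplat)/V̇ = (23.9 − 16.8) / 0.95 = 7.1/0.95 = 7.474 cmH2O·s/L.
C = Vt/(Pplat − PEEP) = 600.0 / (16.8 − 4) = 600.0/12.8 = 46.875 mL/cmH2O.
τ = R × C = 7.474 × 0.04688 L/cmH2O = 0.3504 s.
t = −τ·ln(1 − 0.94) = −0.3504·ln(0.06) = 0.9858 s.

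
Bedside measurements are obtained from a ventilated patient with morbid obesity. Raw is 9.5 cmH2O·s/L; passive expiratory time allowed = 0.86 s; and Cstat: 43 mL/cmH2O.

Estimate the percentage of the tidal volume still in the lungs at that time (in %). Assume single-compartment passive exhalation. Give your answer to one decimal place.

τ = R × C = 9.5 × 43 mL/cmH2O = 9.5 × 0.043 L/cmH2O = 0.4085 s.
Passive exhalation: V(t)/V₀ = e^(−t/τ) = e^(−0.86/0.4085) = 0.1218.
Fraction remaining = 0.1218 → 12.18%.

12.2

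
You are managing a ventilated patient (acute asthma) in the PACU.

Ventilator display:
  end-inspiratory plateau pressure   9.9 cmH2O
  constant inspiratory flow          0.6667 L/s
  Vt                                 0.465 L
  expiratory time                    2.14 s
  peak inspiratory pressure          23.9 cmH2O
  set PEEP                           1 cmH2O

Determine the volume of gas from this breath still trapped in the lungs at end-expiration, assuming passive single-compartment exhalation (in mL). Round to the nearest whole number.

R = (PIP − Pplat)/V̇ = (23.9 − 9.9) / 0.6667 = 14.0/0.6667 = 20.999 cmH2O·s/L.
C = Vt/(Pplat − PEEP) = 465.0 / (9.9 − 1) = 465.0/8.9 = 52.247 mL/cmH2O.
τ = R × C = 20.999 × 0.05225 L/cmH2O = 1.097 s.
Fraction remaining = e^(−Te/τ) = e^(−2.14/1.097) = 0.1422.
Trapped volume = 465.0 × 0.1422 = 66.123 mL.

66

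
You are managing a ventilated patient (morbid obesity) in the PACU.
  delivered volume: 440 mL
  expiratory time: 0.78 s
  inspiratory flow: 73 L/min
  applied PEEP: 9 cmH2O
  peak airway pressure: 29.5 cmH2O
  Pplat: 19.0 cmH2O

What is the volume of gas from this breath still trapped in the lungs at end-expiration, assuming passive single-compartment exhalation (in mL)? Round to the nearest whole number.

Flow: 73 L/min ÷ 60 = 1.2167 L/s.
R = (PIP − Pplat)/V̇ = (29.5 − 19.0) / 1.2167 = 10.5/1.2167 = 8.63 cmH2O·s/L.
C = Vt/(Pplat − PEEP) = 440.0 / (19.0 − 9) = 440.0/10.0 = 44.0 mL/cmH2O.
τ = R × C = 8.63 × 0.044 L/cmH2O = 0.3797 s.
Fraction remaining = e^(−Te/τ) = e^(−0.78/0.3797) = 0.1282.
Trapped volume = 440.0 × 0.1282 = 56.408 mL.

56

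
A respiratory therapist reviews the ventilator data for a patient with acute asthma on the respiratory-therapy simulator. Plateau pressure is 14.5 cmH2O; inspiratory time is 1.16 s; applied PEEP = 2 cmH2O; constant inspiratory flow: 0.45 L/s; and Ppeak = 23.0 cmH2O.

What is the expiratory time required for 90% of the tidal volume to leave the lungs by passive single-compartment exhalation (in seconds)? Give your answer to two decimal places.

Vt = flow × Ti = 0.45 L/s × 1.16 s × 1000 mL/L = 522.0 mL.
R = (PIP − Pplat)/V̇ = (23.0 − 14.5) / 0.45 = 8.5/0.45 = 18.889 cmH2O·s/L.
C = Vt/(Pplat − PEEP) = 522.0 / (14.5 − 2) = 522.0/12.5 = 41.76 mL/cmH2O.
τ = R × C = 18.889 × 0.04176 L/cmH2O = 0.7888 s.
t = −τ·ln(1 − 0.90) = −0.7888·ln(0.1) = 1.816 s.

1.82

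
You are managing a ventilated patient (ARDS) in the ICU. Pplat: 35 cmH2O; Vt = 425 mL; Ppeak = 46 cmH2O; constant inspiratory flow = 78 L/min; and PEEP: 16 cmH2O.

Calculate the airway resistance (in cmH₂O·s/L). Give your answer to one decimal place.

Flow: 78 L/min ÷ 60 = 1.3 L/s.
Raw = (PIP − Pplat) / flow = (46 − 35) / 1.3 = 11.0 / 1.3 = 8.462 cmH2O·s/L.

8.5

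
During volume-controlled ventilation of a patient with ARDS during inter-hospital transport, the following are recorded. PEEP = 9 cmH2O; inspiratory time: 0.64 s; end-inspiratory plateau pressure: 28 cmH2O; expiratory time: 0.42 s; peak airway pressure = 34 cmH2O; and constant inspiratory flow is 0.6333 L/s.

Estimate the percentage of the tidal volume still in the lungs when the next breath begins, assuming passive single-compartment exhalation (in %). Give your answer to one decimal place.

Vt = flow × Ti = 0.6333 L/s × 0.64 s × 1000 mL/L = 405.31 mL.
R = (PIP − Pplat)/V̇ = (34 − 28) / 0.6333 = 6.0/0.6333 = 9.474 cmH2O·s/L.
C = Vt/(Pplat − PEEP) = 405.31 / (28 − 9) = 405.31/19.0 = 21.332 mL/cmH2O.
τ = R × C = 9.474 × 0.02133 L/cmH2O = 0.2021 s.
Fraction remaining at end-expiration = e^(−Te/τ) = e^(−0.42/0.2021) = 0.1252 → 12.52%.

12.5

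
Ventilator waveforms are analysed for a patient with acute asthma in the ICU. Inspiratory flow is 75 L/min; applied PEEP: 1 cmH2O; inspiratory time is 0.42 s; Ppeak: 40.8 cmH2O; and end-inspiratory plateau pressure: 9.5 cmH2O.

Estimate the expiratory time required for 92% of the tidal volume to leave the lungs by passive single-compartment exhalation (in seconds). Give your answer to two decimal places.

3.91

Flow: 75 L/min ÷ 60 = 1.25 L/s.
Vt = flow × Ti = 1.25 L/s × 0.42 s × 1000 mL/L = 525.0 mL.
R = (PIP − Pplat)/V̇ = (40.8 − 9.5) / 1.25 = 31.3/1.25 = 25.04 cmH2O·s/L.
C = Vt/(Pplat − PEEP) = 525.0 / (9.5 − 1) = 525.0/8.5 = 61.765 mL/cmH2O.
τ = R × C = 25.04 × 0.06177 L/cmH2O = 1.547 s.
t = −τ·ln(1 − 0.92) = −1.547·ln(0.08) = 3.907 s.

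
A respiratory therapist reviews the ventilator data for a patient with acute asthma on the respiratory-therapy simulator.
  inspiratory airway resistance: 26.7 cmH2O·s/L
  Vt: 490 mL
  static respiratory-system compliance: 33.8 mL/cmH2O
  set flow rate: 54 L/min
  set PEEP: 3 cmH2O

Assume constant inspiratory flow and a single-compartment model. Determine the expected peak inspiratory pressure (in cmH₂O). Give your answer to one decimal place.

Flow: 54 L/min ÷ 60 = 0.9 L/s.
Equation of motion (constant flow): PIP = Vt/C + R·V̇ + PEEP.
PIP = 490/33.8 + 26.7×0.9 + 3 = 14.497 + 24.03 + 3 = 41.527 cmH2O.

41.5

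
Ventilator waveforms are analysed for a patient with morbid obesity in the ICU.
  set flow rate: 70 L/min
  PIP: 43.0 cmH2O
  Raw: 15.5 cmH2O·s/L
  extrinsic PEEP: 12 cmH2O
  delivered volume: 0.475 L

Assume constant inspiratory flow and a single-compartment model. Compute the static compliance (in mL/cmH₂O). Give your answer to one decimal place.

36.8

Flow: 70 L/min ÷ 60 = 1.1667 L/s.
Equation of motion (constant flow): PIP = Vt/C + R·V̇ + PEEP.
Vt/C = PIP − R·V̇ − PEEP = 43.0 − 15.5×1.1667 − 12 = 43.0 − 18.084 − 12 = 12.916 cmH2O.
C = Vt / 12.916 = 475 / 12.916 = 36.776 mL/cmH2O.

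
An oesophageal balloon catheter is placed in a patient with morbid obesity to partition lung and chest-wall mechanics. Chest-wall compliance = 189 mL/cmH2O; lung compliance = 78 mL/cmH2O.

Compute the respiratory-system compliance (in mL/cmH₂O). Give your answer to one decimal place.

55.2

Lung and chest wall are elastances in series: 1/Crs = 1/CL + 1/Ccw.
1/Crs = 1/78 + 1/189 = 0.01811.
Crs = 55.218 mL/cmH2O.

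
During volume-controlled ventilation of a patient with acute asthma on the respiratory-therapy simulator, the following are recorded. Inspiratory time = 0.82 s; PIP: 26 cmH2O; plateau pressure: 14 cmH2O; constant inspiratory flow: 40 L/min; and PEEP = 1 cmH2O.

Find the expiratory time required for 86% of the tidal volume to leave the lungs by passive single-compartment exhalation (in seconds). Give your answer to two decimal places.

Flow: 40 L/min ÷ 60 = 0.6667 L/s.
Vt = flow × Ti = 0.6667 L/s × 0.82 s × 1000 mL/L = 546.69 mL.
R = (PIP − Pplat)/V̇ = (26 − 14) / 0.6667 = 12.0/0.6667 = 17.999 cmH2O·s/L.
C = Vt/(Pplat − PEEP) = 546.69 / (14 − 1) = 546.69/13.0 = 42.053 mL/cmH2O.
τ = R × C = 17.999 × 0.04205 L/cmH2O = 0.7569 s.
t = −τ·ln(1 − 0.86) = −0.7569·ln(0.14) = 1.488 s.

1.49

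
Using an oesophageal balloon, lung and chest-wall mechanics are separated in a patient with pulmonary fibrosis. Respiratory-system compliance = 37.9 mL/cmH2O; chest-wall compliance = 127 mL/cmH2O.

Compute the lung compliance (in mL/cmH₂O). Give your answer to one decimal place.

54.0

1/CL = 1/Crs − 1/Ccw.
1/CL = 1/37.9 − 1/127 = 0.01851.
CL = 54.025 mL/cmH2O.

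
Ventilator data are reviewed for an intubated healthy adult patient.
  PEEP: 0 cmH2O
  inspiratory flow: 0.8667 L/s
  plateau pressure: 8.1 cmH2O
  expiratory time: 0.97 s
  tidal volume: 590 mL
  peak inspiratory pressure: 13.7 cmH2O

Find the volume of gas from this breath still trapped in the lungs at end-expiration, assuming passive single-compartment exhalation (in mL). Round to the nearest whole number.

75

R = (PIP − Pplat)/V̇ = (13.7 − 8.1) / 0.8667 = 5.6/0.8667 = 6.461 cmH2O·s/L.
C = Vt/(Pplat − PEEP) = 590.0 / (8.1 − 0) = 590.0/8.1 = 72.84 mL/cmH2O.
τ = R × C = 6.461 × 0.07284 L/cmH2O = 0.4706 s.
Fraction remaining = e^(−Te/τ) = e^(−0.97/0.4706) = 0.1273.
Trapped volume = 590.0 × 0.1273 = 75.107 mL.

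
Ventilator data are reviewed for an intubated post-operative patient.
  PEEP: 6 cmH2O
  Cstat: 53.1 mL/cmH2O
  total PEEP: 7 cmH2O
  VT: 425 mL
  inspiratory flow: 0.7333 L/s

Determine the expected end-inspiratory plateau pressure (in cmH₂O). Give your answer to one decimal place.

End-expiratory occlusion gives total PEEP = 7 cmH2O (intrinsic PEEP = 7 − 6 = 1). Use total PEEP for the elastic gradient.
Pplat = PEEPtotal + Vt / Cstat = 7 + 425 / 53.1 = 7 + 8.004 = 15.004 cmH2O.

15.0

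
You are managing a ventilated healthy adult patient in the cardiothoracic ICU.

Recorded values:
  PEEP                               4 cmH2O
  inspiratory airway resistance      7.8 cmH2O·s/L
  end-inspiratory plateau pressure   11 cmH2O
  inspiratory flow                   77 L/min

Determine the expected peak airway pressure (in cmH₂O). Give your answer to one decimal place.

Flow: 77 L/min ÷ 60 = 1.2833 L/s.
PIP = Pplat + Raw × flow = 11 + 7.8 × 1.2833 = 11 + 10.01 = 21.01 cmH2O.

21.0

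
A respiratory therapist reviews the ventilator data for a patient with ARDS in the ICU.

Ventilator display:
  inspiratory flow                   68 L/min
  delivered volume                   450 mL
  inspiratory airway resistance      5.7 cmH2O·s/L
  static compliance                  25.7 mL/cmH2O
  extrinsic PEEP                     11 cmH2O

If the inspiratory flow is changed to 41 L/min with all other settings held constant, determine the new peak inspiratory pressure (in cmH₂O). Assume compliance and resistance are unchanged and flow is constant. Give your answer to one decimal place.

32.4

Flow: 68 L/min ÷ 60 = 1.1333 L/s.
New flow: 41 L/min ÷ 60 = 0.6833 L/s.
PIP = Vt/C + R·V̇ + PEEP (constant-flow equation of motion).
Only the resistive term changes: ΔPIP = R × ΔV̇ = 5.7 × (0.6833 − 1.1333) = 5.7 × -0.45 = -2.565 cmH2O.
Original PIP = 450/25.7 + 5.7×1.1333 + 11 = 34.97 cmH2O; new PIP = 34.97 + (-2.565) = 32.405 cmH2O.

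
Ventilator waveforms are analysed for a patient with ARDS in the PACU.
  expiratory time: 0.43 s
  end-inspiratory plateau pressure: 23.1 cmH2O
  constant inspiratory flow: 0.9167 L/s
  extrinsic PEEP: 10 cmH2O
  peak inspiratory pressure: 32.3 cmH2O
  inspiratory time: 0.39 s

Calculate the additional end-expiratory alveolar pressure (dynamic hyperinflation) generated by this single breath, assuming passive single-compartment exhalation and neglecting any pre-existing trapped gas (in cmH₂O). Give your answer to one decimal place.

2.7

Vt = flow × Ti = 0.9167 L/s × 0.39 s × 1000 mL/L = 357.51 mL.
R = (PIP − Pplat)/V̇ = (32.3 − 23.1) / 0.9167 = 9.2/0.9167 = 10.036 cmH2O·s/L.
C = Vt/(Pplat − PEEP) = 357.51 / (23.1 − 10) = 357.51/13.1 = 27.291 mL/cmH2O.
τ = R × C = 10.036 × 0.02729 L/cmH2O = 0.2739 s.
Fraction remaining = e^(−Te/τ) = e^(−0.43/0.2739) = 0.2081; trapped volume = 357.51 × 0.2081 = 74.398 mL.
Additional alveolar pressure from trapping ≈ V_trapped / C = 74.398 / 27.291 = 2.726 cmH2O.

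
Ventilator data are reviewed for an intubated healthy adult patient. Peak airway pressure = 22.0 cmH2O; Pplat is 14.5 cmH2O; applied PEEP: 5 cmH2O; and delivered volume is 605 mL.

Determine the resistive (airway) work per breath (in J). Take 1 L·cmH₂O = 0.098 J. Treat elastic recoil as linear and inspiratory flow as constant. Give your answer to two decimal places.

0.44

With constant inspiratory flow the resistive pressure is constant at PIP − Pplat = 22.0 − 14.5 = 7.5 cmH2O, so resistive work = 7.5 × 0.605 = 4.538 L·cmH2O.
× 0.098 J/(L·cmH2O) → 0.4447 J.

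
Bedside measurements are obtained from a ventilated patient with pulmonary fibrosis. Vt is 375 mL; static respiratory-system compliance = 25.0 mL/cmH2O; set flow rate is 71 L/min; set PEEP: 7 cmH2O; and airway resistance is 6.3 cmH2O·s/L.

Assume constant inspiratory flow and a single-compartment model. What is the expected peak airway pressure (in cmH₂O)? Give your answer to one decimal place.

29.5

Flow: 71 L/min ÷ 60 = 1.1833 L/s.
Equation of motion (constant flow): PIP = Vt/C + R·V̇ + PEEP.
PIP = 375/25.0 + 6.3×1.1833 + 7 = 15.0 + 7.455 + 7 = 29.455 cmH2O.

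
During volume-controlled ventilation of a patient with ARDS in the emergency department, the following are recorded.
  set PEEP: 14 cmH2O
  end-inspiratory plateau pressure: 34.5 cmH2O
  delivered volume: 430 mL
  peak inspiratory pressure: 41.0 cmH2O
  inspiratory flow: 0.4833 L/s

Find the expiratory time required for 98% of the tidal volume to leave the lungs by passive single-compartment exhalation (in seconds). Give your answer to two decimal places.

R = (PIP − Pplat)/V̇ = (41.0 − 34.5) / 0.4833 = 6.5/0.4833 = 13.449 cmH2O·s/L.
C = Vt/(Pplat − PEEP) = 430.0 / (34.5 − 14) = 430.0/20.5 = 20.976 mL/cmH2O.
τ = R × C = 13.449 × 0.02098 L/cmH2O = 0.2822 s.
t = −τ·ln(1 − 0.98) = −0.2822·ln(0.02) = 1.104 s.

1.10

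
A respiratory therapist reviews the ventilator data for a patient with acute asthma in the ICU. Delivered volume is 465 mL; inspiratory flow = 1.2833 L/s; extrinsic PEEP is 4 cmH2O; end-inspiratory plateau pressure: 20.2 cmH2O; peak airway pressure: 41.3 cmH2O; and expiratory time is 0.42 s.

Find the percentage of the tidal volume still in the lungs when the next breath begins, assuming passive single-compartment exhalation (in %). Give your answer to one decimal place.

R = (PIP − Pplat)/V̇ = (41.3 − 20.2) / 1.2833 = 21.1/1.2833 = 16.442 cmH2O·s/L.
C = Vt/(Pplat − PEEP) = 465.0 / (20.2 − 4) = 465.0/16.2 = 28.704 mL/cmH2O.
τ = R × C = 16.442 × 0.0287 L/cmH2O = 0.4719 s.
Fraction remaining at end-expiration = e^(−Te/τ) = e^(−0.42/0.4719) = 0.4106 → 41.06%.

41.1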